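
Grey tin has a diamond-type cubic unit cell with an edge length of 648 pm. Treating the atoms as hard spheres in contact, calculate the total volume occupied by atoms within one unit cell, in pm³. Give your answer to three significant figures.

9.25 × 10^7 pm³

In a diamond cubic lattice nearest neighbors lie along the body diagonal with √3·a = 8r, so r = 0.2165a = 140.3 pm.
V_atoms = Z × (4/3)πr³ = 8 × (4/3)π × (140.3)³ = 9.25 × 10^7 pm³.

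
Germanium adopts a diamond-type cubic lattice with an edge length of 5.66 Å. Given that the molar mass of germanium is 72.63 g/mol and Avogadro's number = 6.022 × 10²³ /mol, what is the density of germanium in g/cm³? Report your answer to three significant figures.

A diamond cubic unit cell contains Z = 8 atoms.
Cell volume: a³ = (5.66 Å)³ = (5.660 × 10^-8 cm)³ = 1.813 × 10^-22 cm³.
ρ = Z·M/(N_A·a³) = 8 × 72.63 / (6.022 × 10²³ × 1.813 × 10^-22) = 5.321 g/cm³.

5.32 g/cm³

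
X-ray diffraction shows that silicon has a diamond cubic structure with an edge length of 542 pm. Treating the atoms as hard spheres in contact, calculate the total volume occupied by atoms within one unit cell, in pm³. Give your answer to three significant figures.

5.41 × 10^7 pm³

In a diamond cubic lattice nearest neighbors lie along the body diagonal with √3·a = 8r, so r = 0.2165a = 117.3 pm.
V_atoms = Z × (4/3)πr³ = 8 × (4/3)π × (117.3)³ = 5.41 × 10^7 pm³.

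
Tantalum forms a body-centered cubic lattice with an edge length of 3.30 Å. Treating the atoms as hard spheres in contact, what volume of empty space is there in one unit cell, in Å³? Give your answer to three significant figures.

11.5 Å³

In a BCC lattice atoms touch along the body diagonal, so √3·a = 4r, so r = 0.4330a = 1.429 Å.
V_cell = a³ = 35.94 Å³; V_atoms = 2 × (4/3)πr³ = 24.44 Å³.
Empty space = 35.94 − 24.44 = 11.5 Å³.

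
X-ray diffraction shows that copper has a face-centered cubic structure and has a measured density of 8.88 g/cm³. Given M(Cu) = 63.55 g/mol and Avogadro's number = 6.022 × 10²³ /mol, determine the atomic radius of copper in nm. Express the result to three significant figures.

For an FCC cell (Z = 4), a³ = Z·M/(N_A·ρ) = 4 × 63.55 / (6.022 × 10²³ × 8.880) = 4.754 × 10^-23 cm³, so a = 3.622 × 10^-8 cm = 0.3622 nm.
Atoms touch along the face diagonal, so √2·a = 4r, so r = 0.3536 × a = 0.128 nm.

0.128 nm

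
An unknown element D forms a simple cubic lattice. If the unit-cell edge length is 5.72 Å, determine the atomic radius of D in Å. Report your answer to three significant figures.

In a simple cubic lattice, atoms touch along the cell edge, so a = 2r.
r = a/2 = 5.72/2 = 2.86 Å.

2.86 Å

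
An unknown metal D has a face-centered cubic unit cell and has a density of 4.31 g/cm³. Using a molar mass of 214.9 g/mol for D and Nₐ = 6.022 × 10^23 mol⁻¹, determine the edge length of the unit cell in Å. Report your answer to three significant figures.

With Z = 4 atoms per FCC cell, a³ = Z·M/(N_A·ρ) = 4 × 214.9 / (6.022 × 10²³ × 4.310 g/cm³) = 3.312 × 10^-22 cm³.
a = (3.312 × 10^-22)^(1/3) = 6.919 × 10^-8 cm = 6.92 Å.

6.92 Å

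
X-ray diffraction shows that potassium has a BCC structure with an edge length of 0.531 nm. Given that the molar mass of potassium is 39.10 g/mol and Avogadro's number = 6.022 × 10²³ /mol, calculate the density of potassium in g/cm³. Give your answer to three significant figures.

0.867 g/cm³

A BCC unit cell contains Z = 2 atoms.
Cell volume: a³ = (0.531 nm)³ = (5.310 × 10^-8 cm)³ = 1.497 × 10^-22 cm³.
ρ = Z·M/(N_A·a³) = 2 × 39.10 / (6.022 × 10²³ × 1.497 × 10^-22) = 0.8673 g/cm³.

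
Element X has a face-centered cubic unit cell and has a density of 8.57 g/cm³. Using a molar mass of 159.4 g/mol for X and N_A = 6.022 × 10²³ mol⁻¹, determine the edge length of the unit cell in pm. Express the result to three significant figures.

With Z = 4 atoms per FCC cell, a³ = Z·M/(N_A·ρ) = 4 × 159.4 / (6.022 × 10²³ × 8.570 g/cm³) = 1.235 × 10^-22 cm³.
a = (1.235 × 10^-22)^(1/3) = 4.981 × 10^-8 cm = 498 pm.

498 pm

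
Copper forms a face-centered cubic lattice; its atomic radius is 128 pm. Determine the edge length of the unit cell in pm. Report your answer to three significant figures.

In an FCC lattice, atoms touch along the face diagonal, so √2·a = 4r.
a = 4r/√2 = 4 × 128 / 1.4142 = 362 pm.

362 pm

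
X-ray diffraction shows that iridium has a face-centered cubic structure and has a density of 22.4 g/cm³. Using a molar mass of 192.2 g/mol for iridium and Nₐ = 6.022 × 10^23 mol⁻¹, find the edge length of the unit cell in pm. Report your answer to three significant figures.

With Z = 4 atoms per FCC cell, a³ = Z·M/(N_A·ρ) = 4 × 192.2 / (6.022 × 10²³ × 22.40 g/cm³) = 5.699 × 10^-23 cm³.
a = (5.699 × 10^-23)^(1/3) = 3.848 × 10^-8 cm = 385 pm.

385 pm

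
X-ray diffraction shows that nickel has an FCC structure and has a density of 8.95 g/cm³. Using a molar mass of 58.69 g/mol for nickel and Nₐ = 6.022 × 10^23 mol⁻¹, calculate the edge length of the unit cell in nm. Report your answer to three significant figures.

With Z = 4 atoms per FCC cell, a³ = Z·M/(N_A·ρ) = 4 × 58.69 / (6.022 × 10²³ × 8.950 g/cm³) = 4.356 × 10^-23 cm³.
a = (4.356 × 10^-23)^(1/3) = 3.518 × 10^-8 cm = 0.352 nm.

0.352 nm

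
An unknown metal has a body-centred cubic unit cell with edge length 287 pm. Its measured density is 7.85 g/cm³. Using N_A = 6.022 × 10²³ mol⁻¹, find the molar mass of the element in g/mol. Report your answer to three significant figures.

55.9 g/mol

A BCC cell has Z = 2 atoms; a = 2.870 × 10^-8 cm.
M = ρ·N_A·a³/Z = 7.85 × 6.022 × 10²³ × 2.364 × 10^-23 / 2 = 55.9 g/mol.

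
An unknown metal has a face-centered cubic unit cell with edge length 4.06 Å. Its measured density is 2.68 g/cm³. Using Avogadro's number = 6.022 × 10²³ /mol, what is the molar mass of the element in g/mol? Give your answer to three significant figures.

27.0 g/mol

An FCC cell has Z = 4 atoms; a = 4.060 × 10^-8 cm.
M = ρ·N_A·a³/Z = 2.68 × 6.022 × 10²³ × 6.692 × 10^-23 / 4 = 27.0 g/mol.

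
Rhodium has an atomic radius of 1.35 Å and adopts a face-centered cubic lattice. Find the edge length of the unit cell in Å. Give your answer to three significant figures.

3.82 Å

In an FCC lattice, atoms touch along the face diagonal, so √2·a = 4r.
a = 4r/√2 = 4 × 1.35 / 1.4142 = 3.82 Å.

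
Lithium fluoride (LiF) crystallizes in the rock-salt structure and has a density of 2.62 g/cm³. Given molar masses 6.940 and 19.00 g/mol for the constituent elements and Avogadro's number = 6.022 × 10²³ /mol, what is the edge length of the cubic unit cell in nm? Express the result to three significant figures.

0.404 nm

M(LiF) = 25.94 g/mol; Z = 4 formula units per cell.
a³ = Z·M/(N_A·ρ) = 4 × 25.94 / (6.022 × 10²³ × 2.62) = 6.576 × 10^-23 cm³, so a = 4.036 × 10^-8 cm = 0.404 nm.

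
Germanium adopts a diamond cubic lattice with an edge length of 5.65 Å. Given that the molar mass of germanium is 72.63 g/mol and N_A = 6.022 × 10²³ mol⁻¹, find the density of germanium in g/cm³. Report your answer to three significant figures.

A diamond cubic unit cell contains Z = 8 atoms.
Cell volume: a³ = (5.65 Å)³ = (5.650 × 10^-8 cm)³ = 1.804 × 10^-22 cm³.
ρ = Z·M/(N_A·a³) = 8 × 72.63 / (6.022 × 10²³ × 1.804 × 10^-22) = 5.350 g/cm³.

5.35 g/cm³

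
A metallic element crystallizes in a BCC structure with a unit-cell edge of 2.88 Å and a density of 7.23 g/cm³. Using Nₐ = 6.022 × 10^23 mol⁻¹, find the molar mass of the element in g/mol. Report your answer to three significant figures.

A BCC cell has Z = 2 atoms; a = 2.880 × 10^-8 cm.
M = ρ·N_A·a³/Z = 7.23 × 6.022 × 10²³ × 2.389 × 10^-23 / 2 = 52.0 g/mol.

52.0 g/mol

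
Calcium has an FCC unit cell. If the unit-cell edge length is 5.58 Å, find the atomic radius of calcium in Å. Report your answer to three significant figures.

1.97 Å

In an FCC lattice, atoms touch along the face diagonal, so √2·a = 4r.
r = √2·a/4 = 1.4142 × 5.58 / 4 = 1.97 Å.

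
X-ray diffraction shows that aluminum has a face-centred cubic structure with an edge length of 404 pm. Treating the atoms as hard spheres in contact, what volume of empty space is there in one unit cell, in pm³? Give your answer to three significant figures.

In an FCC lattice atoms touch along the face diagonal, so √2·a = 4r, so r = 0.3536a = 142.8 pm.
V_cell = a³ = 6.594 × 10^7 pm³; V_atoms = 4 × (4/3)πr³ = 4.883 × 10^7 pm³.
Empty space = 6.594 × 10^7 − 4.883 × 10^7 = 1.71 × 10^7 pm³.

1.71 × 10^7 pm³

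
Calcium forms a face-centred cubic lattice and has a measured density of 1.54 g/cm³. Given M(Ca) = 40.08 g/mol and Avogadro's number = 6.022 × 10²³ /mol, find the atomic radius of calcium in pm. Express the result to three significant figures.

197 pm

For an FCC cell (Z = 4), a³ = Z·M/(N_A·ρ) = 4 × 40.08 / (6.022 × 10²³ × 1.540) = 1.729 × 10^-22 cm³, so a = 5.571 × 10^-8 cm = 557.1 pm.
Atoms touch along the face diagonal, so √2·a = 4r, so r = 0.3536 × a = 197 pm.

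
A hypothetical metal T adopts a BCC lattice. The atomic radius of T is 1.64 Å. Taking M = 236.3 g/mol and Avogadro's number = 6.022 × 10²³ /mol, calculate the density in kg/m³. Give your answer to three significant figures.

14400 kg/m³

In a BCC lattice, atoms touch along the body diagonal, so √3·a = 4r, giving a = 3.787 Å = 3.787 × 10^-8 cm.
With Z = 2, ρ = Z·M/(N_A·a³) = 2 × 236.3 / (6.022 × 10²³ × 5.433 × 10^-23) = 14.45 g/cm³ = 14400 kg/m³.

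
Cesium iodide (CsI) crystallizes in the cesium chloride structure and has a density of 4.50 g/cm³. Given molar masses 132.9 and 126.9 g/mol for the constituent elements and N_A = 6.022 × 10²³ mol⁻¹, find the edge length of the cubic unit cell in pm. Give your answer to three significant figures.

458 pm

M(CsI) = 259.8 g/mol; Z = 1 formula unit per cell.
a³ = Z·M/(N_A·ρ) = 1 × 259.8 / (6.022 × 10²³ × 4.50) = 9.587 × 10^-23 cm³, so a = 4.577 × 10^-8 cm = 458 pm.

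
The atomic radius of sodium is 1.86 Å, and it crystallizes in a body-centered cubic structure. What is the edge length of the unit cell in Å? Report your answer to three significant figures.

4.30 Å

In a BCC lattice, atoms touch along the body diagonal, so √3·a = 4r.
a = 4r/√3 = 4 × 1.86 / 1.7321 = 4.30 Å.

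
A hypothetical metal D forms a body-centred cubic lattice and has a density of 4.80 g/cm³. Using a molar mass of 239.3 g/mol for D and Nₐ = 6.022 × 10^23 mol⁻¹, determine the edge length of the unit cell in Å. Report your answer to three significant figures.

5.49 Å

With Z = 2 atoms per BCC cell, a³ = Z·M/(N_A·ρ) = 2 × 239.3 / (6.022 × 10²³ × 4.800 g/cm³) = 1.656 × 10^-22 cm³.
a = (1.656 × 10^-22)^(1/3) = 5.491 × 10^-8 cm = 5.49 Å.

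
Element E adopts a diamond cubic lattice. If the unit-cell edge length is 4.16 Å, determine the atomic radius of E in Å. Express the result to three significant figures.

In a diamond cubic lattice, nearest neighbors lie along the body diagonal with √3·a = 8r.
r = √3·a/8 = 1.7321 × 4.16 / 8 = 0.901 Å.

0.901 Å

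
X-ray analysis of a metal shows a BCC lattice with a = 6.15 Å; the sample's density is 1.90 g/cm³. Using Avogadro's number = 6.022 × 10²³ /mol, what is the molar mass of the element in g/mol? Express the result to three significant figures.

A BCC cell has Z = 2 atoms; a = 6.150 × 10^-8 cm.
M = ρ·N_A·a³/Z = 1.90 × 6.022 × 10²³ × 2.326 × 10^-22 / 2 = 133 g/mol.

133 g/mol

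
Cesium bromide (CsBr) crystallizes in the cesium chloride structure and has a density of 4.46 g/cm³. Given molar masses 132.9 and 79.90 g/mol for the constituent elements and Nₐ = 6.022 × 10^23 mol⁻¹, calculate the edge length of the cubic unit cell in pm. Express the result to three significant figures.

M(CsBr) = 212.8 g/mol; Z = 1 formula unit per cell.
a³ = Z·M/(N_A·ρ) = 1 × 212.8 / (6.022 × 10²³ × 4.46) = 7.923 × 10^-23 cm³, so a = 4.295 × 10^-8 cm = 430 pm.

430 pm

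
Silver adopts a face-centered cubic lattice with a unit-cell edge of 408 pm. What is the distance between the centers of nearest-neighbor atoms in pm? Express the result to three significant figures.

288 pm

In an FCC structure, atoms touch along the face diagonal, so √2·a = 4r; the nearest-neighbor distance equals 2r = 0.7071·a.
d = 0.7071 × 408 = 288 pm.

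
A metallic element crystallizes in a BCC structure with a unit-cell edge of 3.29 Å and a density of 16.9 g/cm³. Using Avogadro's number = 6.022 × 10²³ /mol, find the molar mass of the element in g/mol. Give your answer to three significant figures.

A BCC cell has Z = 2 atoms; a = 3.290 × 10^-8 cm.
M = ρ·N_A·a³/Z = 16.9 × 6.022 × 10²³ × 3.561 × 10^-23 / 2 = 181 g/mol.

181 g/mol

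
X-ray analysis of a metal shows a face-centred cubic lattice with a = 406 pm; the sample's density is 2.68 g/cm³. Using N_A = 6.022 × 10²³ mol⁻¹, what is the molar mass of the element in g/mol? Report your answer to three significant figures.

27.0 g/mol

An FCC cell has Z = 4 atoms; a = 4.060 × 10^-8 cm.
M = ρ·N_A·a³/Z = 2.68 × 6.022 × 10²³ × 6.692 × 10^-23 / 4 = 27.0 g/mol.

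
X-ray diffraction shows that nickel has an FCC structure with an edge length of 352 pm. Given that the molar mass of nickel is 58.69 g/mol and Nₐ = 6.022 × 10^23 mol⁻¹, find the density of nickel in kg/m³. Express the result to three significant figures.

An FCC unit cell contains Z = 4 atoms.
Cell volume: a³ = (352 pm)³ = (3.520 × 10^-8 cm)³ = 4.361 × 10^-23 cm³.
ρ = Z·M/(N_A·a³) = 4 × 58.69 / (6.022 × 10²³ × 4.361 × 10^-23) = 8.938 g/cm³ = 8940 kg/m³.

8940 kg/m³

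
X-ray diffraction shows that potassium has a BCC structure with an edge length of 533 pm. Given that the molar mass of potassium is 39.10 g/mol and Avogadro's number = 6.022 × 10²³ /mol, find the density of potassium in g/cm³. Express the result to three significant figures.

A BCC unit cell contains Z = 2 atoms.
Cell volume: a³ = (533 pm)³ = (5.330 × 10^-8 cm)³ = 1.514 × 10^-22 cm³.
ρ = Z·M/(N_A·a³) = 2 × 39.10 / (6.022 × 10²³ × 1.514 × 10^-22) = 0.8576 g/cm³.

0.858 g/cm³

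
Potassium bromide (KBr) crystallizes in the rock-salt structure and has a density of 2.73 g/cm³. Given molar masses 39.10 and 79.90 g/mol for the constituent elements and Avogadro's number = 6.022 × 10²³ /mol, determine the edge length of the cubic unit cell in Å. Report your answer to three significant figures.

M(KBr) = 119.0 g/mol; Z = 4 formula units per cell.
a³ = Z·M/(N_A·ρ) = 4 × 119.0 / (6.022 × 10²³ × 2.73) = 2.895 × 10^-22 cm³, so a = 6.616 × 10^-8 cm = 6.62 Å.

6.62 Å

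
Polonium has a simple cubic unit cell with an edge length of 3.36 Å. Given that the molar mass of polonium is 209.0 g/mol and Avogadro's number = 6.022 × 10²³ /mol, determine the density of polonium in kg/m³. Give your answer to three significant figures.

9150 kg/m³

A simple cubic unit cell contains Z = 1 atom.
Cell volume: a³ = (3.36 Å)³ = (3.360 × 10^-8 cm)³ = 3.793 × 10^-23 cm³.
ρ = Z·M/(N_A·a³) = 1 × 209.0 / (6.022 × 10²³ × 3.793 × 10^-23) = 9.149 g/cm³ = 9150 kg/m³.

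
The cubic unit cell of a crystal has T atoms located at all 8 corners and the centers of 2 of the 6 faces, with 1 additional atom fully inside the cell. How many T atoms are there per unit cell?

Corner atoms are shared by 8 cells (1/8 each), face atoms by 2 (1/2 each), interior atoms are unshared.
Net atoms = 8 × 1/8 + 2 × 1/2 + 1 = 1 + 1 + 1 = 3.

3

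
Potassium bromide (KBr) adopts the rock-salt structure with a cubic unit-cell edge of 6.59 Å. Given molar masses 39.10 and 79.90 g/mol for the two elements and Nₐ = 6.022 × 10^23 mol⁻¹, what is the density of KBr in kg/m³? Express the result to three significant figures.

2760 kg/m³

The rock-salt structure contains Z = 4 formula units per cell; M(KBr) = 39.10 + 79.90 = 119.0 g/mol.
a³ = (6.590 × 10^-8 cm)³ = 2.862 × 10^-22 cm³.
ρ = 4 × 119.0 / (6.022 × 10²³ × 2.862 × 10^-22) = 2.762 g/cm³ = 2760 kg/m³.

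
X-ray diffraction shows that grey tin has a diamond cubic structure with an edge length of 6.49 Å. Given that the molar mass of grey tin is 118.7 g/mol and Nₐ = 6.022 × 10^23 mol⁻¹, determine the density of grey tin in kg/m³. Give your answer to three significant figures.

A diamond cubic unit cell contains Z = 8 atoms.
Cell volume: a³ = (6.49 Å)³ = (6.490 × 10^-8 cm)³ = 2.734 × 10^-22 cm³.
ρ = Z·M/(N_A·a³) = 8 × 118.7 / (6.022 × 10²³ × 2.734 × 10^-22) = 5.769 g/cm³ = 5770 kg/m³.

5770 kg/m³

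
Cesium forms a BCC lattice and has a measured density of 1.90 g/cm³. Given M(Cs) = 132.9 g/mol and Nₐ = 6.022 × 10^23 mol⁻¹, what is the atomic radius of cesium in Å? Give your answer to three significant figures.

For a BCC cell (Z = 2), a³ = Z·M/(N_A·ρ) = 2 × 132.9 / (6.022 × 10²³ × 1.900) = 2.323 × 10^-22 cm³, so a = 6.147 × 10^-8 cm = 6.147 Å.
Atoms touch along the body diagonal, so √3·a = 4r, so r = 0.4330 × a = 2.66 Å.

2.66 Å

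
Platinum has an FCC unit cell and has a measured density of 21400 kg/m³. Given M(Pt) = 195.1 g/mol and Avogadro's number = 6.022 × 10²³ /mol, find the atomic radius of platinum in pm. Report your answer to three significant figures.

For an FCC cell (Z = 4), a³ = Z·M/(N_A·ρ) = 4 × 195.1 / (6.022 × 10²³ × 21.40) = 6.056 × 10^-23 cm³, so a = 3.927 × 10^-8 cm = 392.7 pm.
Atoms touch along the face diagonal, so √2·a = 4r, so r = 0.3536 × a = 139 pm.

139 pm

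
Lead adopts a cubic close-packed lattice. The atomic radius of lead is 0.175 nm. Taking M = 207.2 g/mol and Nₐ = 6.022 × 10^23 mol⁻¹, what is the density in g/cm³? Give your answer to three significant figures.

In an FCC lattice, atoms touch along the face diagonal, so √2·a = 4r, giving a = 0.4950 nm = 4.950 × 10^-8 cm.
With Z = 4, ρ = Z·M/(N_A·a³) = 4 × 207.2 / (6.022 × 10²³ × 1.213 × 10^-22) = 11.35 g/cm³.

11.3 g/cm³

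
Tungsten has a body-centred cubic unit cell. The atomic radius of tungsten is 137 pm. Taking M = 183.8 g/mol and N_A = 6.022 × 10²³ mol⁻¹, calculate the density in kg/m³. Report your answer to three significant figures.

19300 kg/m³

In a BCC lattice, atoms touch along the body diagonal, so √3·a = 4r, giving a = 316.4 pm = 3.164 × 10^-8 cm.
With Z = 2, ρ = Z·M/(N_A·a³) = 2 × 183.8 / (6.022 × 10²³ × 3.167 × 10^-23) = 19.27 g/cm³ = 19300 kg/m³.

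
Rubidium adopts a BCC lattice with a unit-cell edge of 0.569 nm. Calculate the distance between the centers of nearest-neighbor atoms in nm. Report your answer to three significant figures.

In a BCC structure, atoms touch along the body diagonal, so √3·a = 4r; the nearest-neighbor distance equals 2r = 0.8660·a.
d = 0.8660 × 0.569 = 0.493 nm.

0.493 nm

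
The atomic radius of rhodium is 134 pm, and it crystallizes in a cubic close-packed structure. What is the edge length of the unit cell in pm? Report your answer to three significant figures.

379 pm

In an FCC lattice, atoms touch along the face diagonal, so √2·a = 4r.
a = 4r/√2 = 4 × 134 / 1.4142 = 379 pm.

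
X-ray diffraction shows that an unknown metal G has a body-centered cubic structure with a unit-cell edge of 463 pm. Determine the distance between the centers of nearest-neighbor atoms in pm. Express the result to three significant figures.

In a BCC structure, atoms touch along the body diagonal, so √3·a = 4r; the nearest-neighbor distance equals 2r = 0.8660·a.
d = 0.8660 × 463 = 401 pm.

401 pm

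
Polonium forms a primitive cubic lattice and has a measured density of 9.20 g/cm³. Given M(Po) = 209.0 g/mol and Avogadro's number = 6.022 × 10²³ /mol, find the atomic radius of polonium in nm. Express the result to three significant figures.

For a simple cubic cell (Z = 1), a³ = Z·M/(N_A·ρ) = 1 × 209.0 / (6.022 × 10²³ × 9.200) = 3.772 × 10^-23 cm³, so a = 3.354 × 10^-8 cm = 0.3354 nm.
Atoms touch along the cell edge, so a = 2r, so r = 0.5000 × a = 0.168 nm.

0.168 nm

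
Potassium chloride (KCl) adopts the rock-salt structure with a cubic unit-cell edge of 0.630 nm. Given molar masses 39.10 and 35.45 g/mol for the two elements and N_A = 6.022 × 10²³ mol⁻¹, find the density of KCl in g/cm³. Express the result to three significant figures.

1.98 g/cm³

The rock-salt structure contains Z = 4 formula units per cell; M(KCl) = 39.10 + 35.45 = 74.55 g/mol.
a³ = (6.300 × 10^-8 cm)³ = 2.500 × 10^-22 cm³.
ρ = 4 × 74.55 / (6.022 × 10²³ × 2.500 × 10^-22) = 1.980 g/cm³.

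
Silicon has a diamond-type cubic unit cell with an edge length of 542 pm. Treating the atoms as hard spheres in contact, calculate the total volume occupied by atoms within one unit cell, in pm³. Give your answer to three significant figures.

In a diamond cubic lattice nearest neighbors lie along the body diagonal with √3·a = 8r, so r = 0.2165a = 117.3 pm.
V_atoms = Z × (4/3)πr³ = 8 × (4/3)π × (117.3)³ = 5.41 × 10^7 pm³.

5.41 × 10^7 pm³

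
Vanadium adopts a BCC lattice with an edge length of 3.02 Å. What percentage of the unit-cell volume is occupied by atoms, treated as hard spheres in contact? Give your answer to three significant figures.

In a BCC lattice atoms touch along the body diagonal, so √3·a = 4r, so r = 0.4330a = 1.308 Å.
Packing fraction = Z·(4/3)πr³ / a³ = 2 × (4/3)π × (1.308)³ / (3.02)³ = 0.6802 = 68.0%.

68.0%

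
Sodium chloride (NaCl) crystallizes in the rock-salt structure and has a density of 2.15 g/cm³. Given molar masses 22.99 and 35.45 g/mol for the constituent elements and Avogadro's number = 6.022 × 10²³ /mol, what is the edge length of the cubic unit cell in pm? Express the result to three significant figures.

565 pm

M(NaCl) = 58.44 g/mol; Z = 4 formula units per cell.
a³ = Z·M/(N_A·ρ) = 4 × 58.44 / (6.022 × 10²³ × 2.15) = 1.805 × 10^-22 cm³, so a = 5.652 × 10^-8 cm = 565 pm.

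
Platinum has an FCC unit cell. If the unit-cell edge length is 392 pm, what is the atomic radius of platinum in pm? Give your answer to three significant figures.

139 pm

In an FCC lattice, atoms touch along the face diagonal, so √2·a = 4r.
r = √2·a/4 = 1.4142 × 392 / 4 = 139 pm.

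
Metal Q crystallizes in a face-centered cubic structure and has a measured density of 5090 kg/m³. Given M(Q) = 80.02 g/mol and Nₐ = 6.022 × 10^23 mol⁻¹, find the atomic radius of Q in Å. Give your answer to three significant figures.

For an FCC cell (Z = 4), a³ = Z·M/(N_A·ρ) = 4 × 80.02 / (6.022 × 10²³ × 5.090) = 1.044 × 10^-22 cm³, so a = 4.709 × 10^-8 cm = 4.709 Å.
Atoms touch along the face diagonal, so √2·a = 4r, so r = 0.3536 × a = 1.66 Å.

1.66 Å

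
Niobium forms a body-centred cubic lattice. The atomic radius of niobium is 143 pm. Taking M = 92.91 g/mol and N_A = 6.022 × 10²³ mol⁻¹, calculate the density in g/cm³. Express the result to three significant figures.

8.57 g/cm³

In a BCC lattice, atoms touch along the body diagonal, so √3·a = 4r, giving a = 330.2 pm = 3.302 × 10^-8 cm.
With Z = 2, ρ = Z·M/(N_A·a³) = 2 × 92.91 / (6.022 × 10²³ × 3.602 × 10^-23) = 8.567 g/cm³.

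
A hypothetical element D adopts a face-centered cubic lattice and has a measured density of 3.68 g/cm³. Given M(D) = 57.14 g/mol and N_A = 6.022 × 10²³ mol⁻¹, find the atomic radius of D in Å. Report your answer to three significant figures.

1.66 Å

For an FCC cell (Z = 4), a³ = Z·M/(N_A·ρ) = 4 × 57.14 / (6.022 × 10²³ × 3.680) = 1.031 × 10^-22 cm³, so a = 4.690 × 10^-8 cm = 4.690 Å.
Atoms touch along the face diagonal, so √2·a = 4r, so r = 0.3536 × a = 1.66 Å.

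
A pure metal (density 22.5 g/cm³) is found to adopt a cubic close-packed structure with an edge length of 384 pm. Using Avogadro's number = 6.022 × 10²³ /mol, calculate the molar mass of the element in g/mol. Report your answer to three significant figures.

An FCC cell has Z = 4 atoms; a = 3.840 × 10^-8 cm.
M = ρ·N_A·a³/Z = 22.5 × 6.022 × 10²³ × 5.662 × 10^-23 / 4 = 192 g/mol.

192 g/mol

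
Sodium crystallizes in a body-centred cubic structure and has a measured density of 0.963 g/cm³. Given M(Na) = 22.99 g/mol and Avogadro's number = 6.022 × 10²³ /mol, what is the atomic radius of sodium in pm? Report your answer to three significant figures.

For a BCC cell (Z = 2), a³ = Z·M/(N_A·ρ) = 2 × 22.99 / (6.022 × 10²³ × 0.9630) = 7.929 × 10^-23 cm³, so a = 4.296 × 10^-8 cm = 429.6 pm.
Atoms touch along the body diagonal, so √3·a = 4r, so r = 0.4330 × a = 186 pm.

186 pm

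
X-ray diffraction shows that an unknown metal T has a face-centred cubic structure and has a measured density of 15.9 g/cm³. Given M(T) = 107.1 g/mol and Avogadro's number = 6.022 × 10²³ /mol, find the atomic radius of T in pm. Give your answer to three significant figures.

For an FCC cell (Z = 4), a³ = Z·M/(N_A·ρ) = 4 × 107.1 / (6.022 × 10²³ × 15.90) = 4.474 × 10^-23 cm³, so a = 3.550 × 10^-8 cm = 355.0 pm.
Atoms touch along the face diagonal, so √2·a = 4r, so r = 0.3536 × a = 126 pm.

126 pm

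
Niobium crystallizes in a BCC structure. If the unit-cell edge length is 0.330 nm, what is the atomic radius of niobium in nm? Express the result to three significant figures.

0.143 nm

In a BCC lattice, atoms touch along the body diagonal, so √3·a = 4r.
r = √3·a/4 = 1.7321 × 0.330 / 4 = 0.143 nm.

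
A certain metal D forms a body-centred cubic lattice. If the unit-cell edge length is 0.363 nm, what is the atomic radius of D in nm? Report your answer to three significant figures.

In a BCC lattice, atoms touch along the body diagonal, so √3·a = 4r.
r = √3·a/4 = 1.7321 × 0.363 / 4 = 0.157 nm.

0.157 nm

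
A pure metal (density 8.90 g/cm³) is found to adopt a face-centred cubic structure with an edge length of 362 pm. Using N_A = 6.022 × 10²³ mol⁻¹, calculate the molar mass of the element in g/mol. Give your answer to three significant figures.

An FCC cell has Z = 4 atoms; a = 3.620 × 10^-8 cm.
M = ρ·N_A·a³/Z = 8.90 × 6.022 × 10²³ × 4.744 × 10^-23 / 4 = 63.6 g/mol.

63.6 g/mol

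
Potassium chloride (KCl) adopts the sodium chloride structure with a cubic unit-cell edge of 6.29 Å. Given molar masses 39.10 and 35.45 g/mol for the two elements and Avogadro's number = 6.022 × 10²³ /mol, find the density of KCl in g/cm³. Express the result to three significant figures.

1.99 g/cm³

The sodium chloride structure contains Z = 4 formula units per cell; M(KCl) = 39.10 + 35.45 = 74.55 g/mol.
a³ = (6.290 × 10^-8 cm)³ = 2.489 × 10^-22 cm³.
ρ = 4 × 74.55 / (6.022 × 10²³ × 2.489 × 10^-22) = 1.990 g/cm³.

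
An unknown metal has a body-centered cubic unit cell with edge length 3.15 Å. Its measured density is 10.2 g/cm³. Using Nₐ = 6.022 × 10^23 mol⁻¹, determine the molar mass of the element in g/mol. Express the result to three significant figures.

A BCC cell has Z = 2 atoms; a = 3.150 × 10^-8 cm.
M = ρ·N_A·a³/Z = 10.2 × 6.022 × 10²³ × 3.126 × 10^-23 / 2 = 96.0 g/mol.

96.0 g/mol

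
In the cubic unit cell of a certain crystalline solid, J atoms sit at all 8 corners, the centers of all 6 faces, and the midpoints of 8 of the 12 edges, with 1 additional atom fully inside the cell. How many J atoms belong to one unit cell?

Corner atoms are shared by 8 cells (1/8 each), face atoms by 2 (1/2 each), edge atoms by 4 (1/4 each), interior atoms are unshared.
Net atoms = 8 × 1/8 + 6 × 1/2 + 8 × 1/4 + 1 = 1 + 3 + 2 + 1 = 7.

7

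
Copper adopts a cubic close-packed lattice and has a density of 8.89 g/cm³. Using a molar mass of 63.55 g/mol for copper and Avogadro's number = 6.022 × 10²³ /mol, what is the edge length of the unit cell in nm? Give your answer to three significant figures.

0.362 nm

With Z = 4 atoms per FCC cell, a³ = Z·M/(N_A·ρ) = 4 × 63.55 / (6.022 × 10²³ × 8.890 g/cm³) = 4.748 × 10^-23 cm³.
a = (4.748 × 10^-23)^(1/3) = 3.621 × 10^-8 cm = 0.362 nm.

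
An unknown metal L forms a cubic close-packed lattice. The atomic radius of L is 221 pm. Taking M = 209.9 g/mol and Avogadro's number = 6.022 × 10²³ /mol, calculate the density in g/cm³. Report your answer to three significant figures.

5.71 g/cm³

In an FCC lattice, atoms touch along the face diagonal, so √2·a = 4r, giving a = 625.1 pm = 6.251 × 10^-8 cm.
With Z = 4, ρ = Z·M/(N_A·a³) = 4 × 209.9 / (6.022 × 10²³ × 2.442 × 10^-22) = 5.708 g/cm³.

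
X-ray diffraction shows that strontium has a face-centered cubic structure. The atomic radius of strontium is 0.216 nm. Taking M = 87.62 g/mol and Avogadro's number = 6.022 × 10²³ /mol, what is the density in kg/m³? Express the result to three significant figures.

2550 kg/m³

In an FCC lattice, atoms touch along the face diagonal, so √2·a = 4r, giving a = 0.6109 nm = 6.109 × 10^-8 cm.
With Z = 4, ρ = Z·M/(N_A·a³) = 4 × 87.62 / (6.022 × 10²³ × 2.280 × 10^-22) = 2.552 g/cm³ = 2550 kg/m³.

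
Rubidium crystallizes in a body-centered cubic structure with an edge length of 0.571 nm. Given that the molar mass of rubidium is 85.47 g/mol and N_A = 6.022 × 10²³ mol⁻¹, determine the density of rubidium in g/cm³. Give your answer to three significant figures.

1.52 g/cm³

A BCC unit cell contains Z = 2 atoms.
Cell volume: a³ = (0.571 nm)³ = (5.710 × 10^-8 cm)³ = 1.862 × 10^-22 cm³.
ρ = Z·M/(N_A·a³) = 2 × 85.47 / (6.022 × 10²³ × 1.862 × 10^-22) = 1.525 g/cm³.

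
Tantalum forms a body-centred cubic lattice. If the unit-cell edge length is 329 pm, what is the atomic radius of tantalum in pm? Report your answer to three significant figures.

In a BCC lattice, atoms touch along the body diagonal, so √3·a = 4r.
r = √3·a/4 = 1.7321 × 329 / 4 = 142 pm.

142 pm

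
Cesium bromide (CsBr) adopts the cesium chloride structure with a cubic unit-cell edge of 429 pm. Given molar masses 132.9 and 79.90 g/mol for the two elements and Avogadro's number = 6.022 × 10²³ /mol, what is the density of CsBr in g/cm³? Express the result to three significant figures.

The cesium chloride structure contains Z = 1 formula unit per cell; M(CsBr) = 132.9 + 79.90 = 212.8 g/mol.
a³ = (4.290 × 10^-8 cm)³ = 7.895 × 10^-23 cm³.
ρ = 1 × 212.8 / (6.022 × 10²³ × 7.895 × 10^-23) = 4.476 g/cm³.

4.48 g/cm³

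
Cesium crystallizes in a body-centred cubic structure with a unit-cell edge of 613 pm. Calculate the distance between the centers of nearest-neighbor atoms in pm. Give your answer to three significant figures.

531 pm

In a BCC structure, atoms touch along the body diagonal, so √3·a = 4r; the nearest-neighbor distance equals 2r = 0.8660·a.
d = 0.8660 × 613 = 531 pm.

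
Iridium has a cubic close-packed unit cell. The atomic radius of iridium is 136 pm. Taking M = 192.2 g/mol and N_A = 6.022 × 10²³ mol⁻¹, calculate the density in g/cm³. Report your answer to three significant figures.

22.4 g/cm³

In an FCC lattice, atoms touch along the face diagonal, so √2·a = 4r, giving a = 384.7 pm = 3.847 × 10^-8 cm.
With Z = 4, ρ = Z·M/(N_A·a³) = 4 × 192.2 / (6.022 × 10²³ × 5.692 × 10^-23) = 22.43 g/cm³.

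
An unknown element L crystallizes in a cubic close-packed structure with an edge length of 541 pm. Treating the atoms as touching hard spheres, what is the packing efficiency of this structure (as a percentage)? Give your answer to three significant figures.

74.0%

In an FCC lattice atoms touch along the face diagonal, so √2·a = 4r, so r = 0.3536a = 191.3 pm.
Packing fraction = Z·(4/3)πr³ / a³ = 4 × (4/3)π × (191.3)³ / (541)³ = 0.7405 = 74.0%.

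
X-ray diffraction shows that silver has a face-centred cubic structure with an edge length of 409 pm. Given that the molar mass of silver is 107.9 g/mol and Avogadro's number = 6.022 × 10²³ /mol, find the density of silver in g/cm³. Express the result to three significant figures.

An FCC unit cell contains Z = 4 atoms.
Cell volume: a³ = (409 pm)³ = (4.090 × 10^-8 cm)³ = 6.842 × 10^-23 cm³.
ρ = Z·M/(N_A·a³) = 4 × 107.9 / (6.022 × 10²³ × 6.842 × 10^-23) = 10.48 g/cm³.

10.5 g/cm³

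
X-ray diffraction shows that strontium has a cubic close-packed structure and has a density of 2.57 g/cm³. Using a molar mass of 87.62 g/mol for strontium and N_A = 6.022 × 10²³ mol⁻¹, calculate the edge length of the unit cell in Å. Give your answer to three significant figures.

With Z = 4 atoms per FCC cell, a³ = Z·M/(N_A·ρ) = 4 × 87.62 / (6.022 × 10²³ × 2.570 g/cm³) = 2.265 × 10^-22 cm³.
a = (2.265 × 10^-22)^(1/3) = 6.095 × 10^-8 cm = 6.10 Å.

6.10 Å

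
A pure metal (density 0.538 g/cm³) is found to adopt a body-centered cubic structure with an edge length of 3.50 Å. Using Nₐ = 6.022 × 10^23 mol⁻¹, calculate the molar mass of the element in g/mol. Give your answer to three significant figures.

6.95 g/mol

A BCC cell has Z = 2 atoms; a = 3.500 × 10^-8 cm.
M = ρ·N_A·a³/Z = 0.538 × 6.022 × 10²³ × 4.288 × 10^-23 / 2 = 6.95 g/mol.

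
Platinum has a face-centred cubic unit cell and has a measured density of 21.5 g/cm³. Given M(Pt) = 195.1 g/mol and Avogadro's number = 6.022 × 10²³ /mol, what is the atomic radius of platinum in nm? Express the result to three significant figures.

For an FCC cell (Z = 4), a³ = Z·M/(N_A·ρ) = 4 × 195.1 / (6.022 × 10²³ × 21.50) = 6.028 × 10^-23 cm³, so a = 3.921 × 10^-8 cm = 0.3921 nm.
Atoms touch along the face diagonal, so √2·a = 4r, so r = 0.3536 × a = 0.139 nm.

0.139 nm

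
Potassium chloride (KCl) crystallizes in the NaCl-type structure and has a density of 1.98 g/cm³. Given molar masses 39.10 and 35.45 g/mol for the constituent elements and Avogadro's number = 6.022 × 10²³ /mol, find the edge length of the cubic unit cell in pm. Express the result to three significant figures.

630 pm

M(KCl) = 74.55 g/mol; Z = 4 formula units per cell.
a³ = Z·M/(N_A·ρ) = 4 × 74.55 / (6.022 × 10²³ × 1.98) = 2.501 × 10^-22 cm³, so a = 6.300 × 10^-8 cm = 630 pm.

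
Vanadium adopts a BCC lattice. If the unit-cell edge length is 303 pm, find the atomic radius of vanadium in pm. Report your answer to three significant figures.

In a BCC lattice, atoms touch along the body diagonal, so √3·a = 4r.
r = √3·a/4 = 1.7321 × 303 / 4 = 131 pm.

131 pm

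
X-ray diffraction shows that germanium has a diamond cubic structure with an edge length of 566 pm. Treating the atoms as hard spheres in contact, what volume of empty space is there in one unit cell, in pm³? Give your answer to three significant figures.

In a diamond cubic lattice nearest neighbors lie along the body diagonal with √3·a = 8r, so r = 0.2165a = 122.5 pm.
V_cell = a³ = 1.813 × 10^8 pm³; V_atoms = 8 × (4/3)πr³ = 6.167 × 10^7 pm³.
Empty space = 1.813 × 10^8 − 6.167 × 10^7 = 1.20 × 10^8 pm³.

1.20 × 10^8 pm³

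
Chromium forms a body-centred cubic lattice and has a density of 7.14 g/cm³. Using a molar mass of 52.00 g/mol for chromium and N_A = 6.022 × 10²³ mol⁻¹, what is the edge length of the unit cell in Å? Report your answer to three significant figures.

With Z = 2 atoms per BCC cell, a³ = Z·M/(N_A·ρ) = 2 × 52.00 / (6.022 × 10²³ × 7.140 g/cm³) = 2.419 × 10^-23 cm³.
a = (2.419 × 10^-23)^(1/3) = 2.892 × 10^-8 cm = 2.89 Å.

2.89 Å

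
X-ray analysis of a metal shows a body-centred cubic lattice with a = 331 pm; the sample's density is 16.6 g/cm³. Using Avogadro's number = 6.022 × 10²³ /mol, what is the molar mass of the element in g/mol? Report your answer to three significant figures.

A BCC cell has Z = 2 atoms; a = 3.310 × 10^-8 cm.
M = ρ·N_A·a³/Z = 16.6 × 6.022 × 10²³ × 3.626 × 10^-23 / 2 = 181 g/mol.

181 g/mol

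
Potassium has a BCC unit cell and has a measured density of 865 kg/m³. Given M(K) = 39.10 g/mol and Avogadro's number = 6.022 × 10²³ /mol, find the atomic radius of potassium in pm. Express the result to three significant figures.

230 pm

For a BCC cell (Z = 2), a³ = Z·M/(N_A·ρ) = 2 × 39.10 / (6.022 × 10²³ × 0.8650) = 1.501 × 10^-22 cm³, so a = 5.315 × 10^-8 cm = 531.5 pm.
Atoms touch along the body diagonal, so √3·a = 4r, so r = 0.4330 × a = 230 pm.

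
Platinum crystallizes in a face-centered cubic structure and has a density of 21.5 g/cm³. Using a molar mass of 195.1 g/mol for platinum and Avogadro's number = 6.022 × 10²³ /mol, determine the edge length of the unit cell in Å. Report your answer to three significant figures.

3.92 Å

With Z = 4 atoms per FCC cell, a³ = Z·M/(N_A·ρ) = 4 × 195.1 / (6.022 × 10²³ × 21.50 g/cm³) = 6.028 × 10^-23 cm³.
a = (6.028 × 10^-23)^(1/3) = 3.921 × 10^-8 cm = 3.92 Å.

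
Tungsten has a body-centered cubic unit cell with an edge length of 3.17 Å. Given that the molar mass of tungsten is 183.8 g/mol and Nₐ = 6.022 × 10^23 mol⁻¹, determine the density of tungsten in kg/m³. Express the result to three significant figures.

A BCC unit cell contains Z = 2 atoms.
Cell volume: a³ = (3.17 Å)³ = (3.170 × 10^-8 cm)³ = 3.186 × 10^-23 cm³.
ρ = Z·M/(N_A·a³) = 2 × 183.8 / (6.022 × 10²³ × 3.186 × 10^-23) = 19.16 g/cm³ = 19200 kg/m³.

19200 kg/m³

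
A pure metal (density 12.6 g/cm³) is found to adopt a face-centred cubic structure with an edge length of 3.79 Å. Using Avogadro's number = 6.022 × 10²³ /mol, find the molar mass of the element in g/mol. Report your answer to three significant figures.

103 g/mol

An FCC cell has Z = 4 atoms; a = 3.790 × 10^-8 cm.
M = ρ·N_A·a³/Z = 12.6 × 6.022 × 10²³ × 5.444 × 10^-23 / 4 = 103 g/mol.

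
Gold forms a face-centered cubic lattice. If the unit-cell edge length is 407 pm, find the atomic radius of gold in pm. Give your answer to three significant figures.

144 pm

In an FCC lattice, atoms touch along the face diagonal, so √2·a = 4r.
r = √2·a/4 = 1.4142 × 407 / 4 = 144 pm.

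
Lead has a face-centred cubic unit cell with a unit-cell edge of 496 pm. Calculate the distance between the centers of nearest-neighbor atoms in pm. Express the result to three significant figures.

351 pm

In an FCC structure, atoms touch along the face diagonal, so √2·a = 4r; the nearest-neighbor distance equals 2r = 0.7071·a.
d = 0.7071 × 496 = 351 pm.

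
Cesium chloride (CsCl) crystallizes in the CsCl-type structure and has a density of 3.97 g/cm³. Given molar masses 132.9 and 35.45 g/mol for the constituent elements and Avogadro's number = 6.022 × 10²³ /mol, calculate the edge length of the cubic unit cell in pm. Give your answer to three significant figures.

M(CsCl) = 168.35 g/mol; Z = 1 formula unit per cell.
a³ = Z·M/(N_A·ρ) = 1 × 168.35 / (6.022 × 10²³ × 3.97) = 7.042 × 10^-23 cm³, so a = 4.129 × 10^-8 cm = 413 pm.

413 pm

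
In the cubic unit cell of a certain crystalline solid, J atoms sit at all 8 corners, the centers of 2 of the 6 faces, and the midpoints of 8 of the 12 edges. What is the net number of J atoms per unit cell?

4

Corner atoms are shared by 8 cells (1/8 each), face atoms by 2 (1/2 each), edge atoms by 4 (1/4 each).
Net atoms = 8 × 1/8 + 2 × 1/2 + 8 × 1/4 = 1 + 1 + 2 = 4.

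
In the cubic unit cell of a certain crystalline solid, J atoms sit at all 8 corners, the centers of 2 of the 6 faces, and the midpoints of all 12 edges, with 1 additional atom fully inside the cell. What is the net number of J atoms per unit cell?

Corner atoms are shared by 8 cells (1/8 each), face atoms by 2 (1/2 each), edge atoms by 4 (1/4 each), interior atoms are unshared.
Net atoms = 8 × 1/8 + 2 × 1/2 + 12 × 1/4 + 1 = 1 + 1 + 3 + 1 = 6.

6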